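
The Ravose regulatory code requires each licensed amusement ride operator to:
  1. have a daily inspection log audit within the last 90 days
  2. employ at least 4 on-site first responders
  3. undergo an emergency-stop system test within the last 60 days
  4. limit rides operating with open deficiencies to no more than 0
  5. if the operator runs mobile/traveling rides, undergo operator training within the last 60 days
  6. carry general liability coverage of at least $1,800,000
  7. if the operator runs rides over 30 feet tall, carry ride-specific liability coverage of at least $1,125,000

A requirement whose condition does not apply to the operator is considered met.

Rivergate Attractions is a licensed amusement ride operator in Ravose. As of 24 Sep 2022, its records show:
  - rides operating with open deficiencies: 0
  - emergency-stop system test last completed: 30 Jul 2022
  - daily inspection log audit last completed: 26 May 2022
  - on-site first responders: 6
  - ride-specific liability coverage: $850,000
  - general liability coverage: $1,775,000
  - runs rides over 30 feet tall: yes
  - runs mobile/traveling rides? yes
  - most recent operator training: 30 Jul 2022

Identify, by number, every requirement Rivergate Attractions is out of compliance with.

1, 6, 7

1. daily inspection log audit 121 days ago vs limit 90 → not met
2. on-site first responders 6 ≥ 4 → met
3. emergency-stop system test 56 days ago vs limit 60 → met
4. rides operating with open deficiencies 0 ≤ 0 → met
5. condition 'runs mobile/traveling rides' holds; operator training 56 days ago vs limit 60 → met
6. general liability coverage $1,775,000 < $1,800,000 → not met
7. condition 'runs rides over 30 feet tall' holds; ride-specific liability coverage $850,000 < $1,125,000 → not met
Not met: 1, 6, 7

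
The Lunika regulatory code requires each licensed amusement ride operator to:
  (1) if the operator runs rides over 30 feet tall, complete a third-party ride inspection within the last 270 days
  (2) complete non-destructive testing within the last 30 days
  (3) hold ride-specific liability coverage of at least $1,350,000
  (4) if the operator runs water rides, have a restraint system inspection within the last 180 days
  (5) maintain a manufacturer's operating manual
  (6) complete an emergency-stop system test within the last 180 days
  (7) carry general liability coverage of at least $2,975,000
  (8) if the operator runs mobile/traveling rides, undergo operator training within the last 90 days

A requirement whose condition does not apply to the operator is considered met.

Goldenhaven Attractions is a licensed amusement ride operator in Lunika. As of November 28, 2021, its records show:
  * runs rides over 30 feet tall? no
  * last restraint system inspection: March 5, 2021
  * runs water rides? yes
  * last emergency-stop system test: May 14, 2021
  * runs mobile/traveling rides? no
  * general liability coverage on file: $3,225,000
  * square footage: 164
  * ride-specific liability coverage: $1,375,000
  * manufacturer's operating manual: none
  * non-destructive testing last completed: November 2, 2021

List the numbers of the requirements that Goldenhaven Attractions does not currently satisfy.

4, 5, 6

1. condition 'runs rides over 30 feet tall' does not hold → requirement n/a → met
2. non-destructive testing 26 days ago vs limit 30 → met
3. ride-specific liability coverage $1,375,000 ≥ $1,350,000 → met
4. condition 'runs water rides' holds; restraint system inspection 268 days ago vs limit 180 → not met
5. manufacturer's operating manual absent → not met
6. emergency-stop system test 198 days ago vs limit 180 → not met
7. general liability coverage $3,225,000 ≥ $2,975,000 → met
8. condition 'runs mobile/traveling rides' does not hold → requirement n/a → met
Not met: 4, 5, 6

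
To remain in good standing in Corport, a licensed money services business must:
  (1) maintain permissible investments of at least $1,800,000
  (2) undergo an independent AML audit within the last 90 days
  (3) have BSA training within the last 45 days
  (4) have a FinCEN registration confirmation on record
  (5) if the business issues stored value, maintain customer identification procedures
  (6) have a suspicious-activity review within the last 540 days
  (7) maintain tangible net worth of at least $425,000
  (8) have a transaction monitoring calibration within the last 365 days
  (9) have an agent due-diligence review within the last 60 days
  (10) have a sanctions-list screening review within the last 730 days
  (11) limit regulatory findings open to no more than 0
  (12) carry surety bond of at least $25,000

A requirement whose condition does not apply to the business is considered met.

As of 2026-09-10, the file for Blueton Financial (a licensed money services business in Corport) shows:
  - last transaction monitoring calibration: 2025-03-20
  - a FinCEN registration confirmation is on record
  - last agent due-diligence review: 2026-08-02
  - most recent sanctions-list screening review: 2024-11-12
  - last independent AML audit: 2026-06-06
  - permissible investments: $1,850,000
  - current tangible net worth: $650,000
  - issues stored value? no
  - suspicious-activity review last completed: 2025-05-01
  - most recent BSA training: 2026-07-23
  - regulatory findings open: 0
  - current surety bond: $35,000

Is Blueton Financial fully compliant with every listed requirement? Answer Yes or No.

1. permissible investments $1,850,000 ≥ $1,800,000 → met
2. independent AML audit 96 days ago vs limit 90 → not met
3. BSA training 49 days ago vs limit 45 → not met
4. FinCEN registration confirmation present → met
5. condition 'issues stored value' does not hold → requirement n/a → met
6. suspicious-activity review 497 days ago vs limit 540 → met
7. tangible net worth $650,000 ≥ $425,000 → met
8. transaction monitoring calibration 539 days ago vs limit 365 → not met
9. agent due-diligence review 39 days ago vs limit 60 → met
10. sanctions-list screening review 667 days ago vs limit 730 → met
11. regulatory findings open 0 ≤ 0 → met
12. surety bond $35,000 ≥ $25,000 → met
Not met: 2, 3, 8

No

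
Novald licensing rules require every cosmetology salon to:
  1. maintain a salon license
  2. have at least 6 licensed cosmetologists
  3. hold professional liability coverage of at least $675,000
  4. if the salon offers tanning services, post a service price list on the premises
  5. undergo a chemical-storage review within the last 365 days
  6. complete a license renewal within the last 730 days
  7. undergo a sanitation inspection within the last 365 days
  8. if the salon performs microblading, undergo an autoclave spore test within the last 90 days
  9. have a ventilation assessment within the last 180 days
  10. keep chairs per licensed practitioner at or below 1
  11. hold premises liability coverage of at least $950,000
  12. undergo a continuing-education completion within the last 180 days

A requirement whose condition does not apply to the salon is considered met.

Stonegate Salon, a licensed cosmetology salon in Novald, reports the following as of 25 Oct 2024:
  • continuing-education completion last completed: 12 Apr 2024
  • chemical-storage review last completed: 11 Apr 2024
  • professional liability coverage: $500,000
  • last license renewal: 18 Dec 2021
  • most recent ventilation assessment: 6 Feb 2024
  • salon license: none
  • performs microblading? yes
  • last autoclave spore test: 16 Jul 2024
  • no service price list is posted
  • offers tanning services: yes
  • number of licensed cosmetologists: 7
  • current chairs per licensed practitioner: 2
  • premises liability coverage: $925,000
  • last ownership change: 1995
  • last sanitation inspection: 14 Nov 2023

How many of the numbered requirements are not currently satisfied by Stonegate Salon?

9

1. salon license absent → not met
2. licensed cosmetologists 7 ≥ 6 → met
3. professional liability coverage $500,000 < $675,000 → not met
4. condition 'offers tanning services' holds; service price list absent → not met
5. chemical-storage review 197 days ago vs limit 365 → met
6. license renewal 1042 days ago vs limit 730 → not met
7. sanitation inspection 346 days ago vs limit 365 → met
8. condition 'performs microblading' holds; autoclave spore test 101 days ago vs limit 90 → not met
9. ventilation assessment 262 days ago vs limit 180 → not met
10. chairs per licensed practitioner 2 > 1 → not met
11. premises liability coverage $925,000 < $950,000 → not met
12. continuing-education completion 196 days ago vs limit 180 → not met
Not met: 9 of 12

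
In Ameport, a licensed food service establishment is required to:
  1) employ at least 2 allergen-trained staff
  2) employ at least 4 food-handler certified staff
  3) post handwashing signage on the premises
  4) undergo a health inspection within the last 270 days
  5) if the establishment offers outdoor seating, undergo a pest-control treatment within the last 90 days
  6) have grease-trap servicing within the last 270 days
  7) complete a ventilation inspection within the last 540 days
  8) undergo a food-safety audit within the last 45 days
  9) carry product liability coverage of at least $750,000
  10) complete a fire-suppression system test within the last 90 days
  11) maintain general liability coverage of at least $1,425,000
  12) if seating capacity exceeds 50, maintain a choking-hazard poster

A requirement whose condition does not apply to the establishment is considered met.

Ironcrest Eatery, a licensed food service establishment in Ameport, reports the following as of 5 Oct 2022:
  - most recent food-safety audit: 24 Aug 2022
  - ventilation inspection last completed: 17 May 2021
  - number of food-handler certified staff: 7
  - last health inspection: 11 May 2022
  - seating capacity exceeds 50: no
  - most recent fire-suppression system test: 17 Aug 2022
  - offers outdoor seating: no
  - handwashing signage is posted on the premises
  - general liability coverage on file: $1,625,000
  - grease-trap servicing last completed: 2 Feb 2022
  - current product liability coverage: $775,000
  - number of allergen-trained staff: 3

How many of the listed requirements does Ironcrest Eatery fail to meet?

0

1. allergen-trained staff 3 ≥ 2 → met
2. food-handler certified staff 7 ≥ 4 → met
3. handwashing signage present → met
4. health inspection 147 days ago vs limit 270 → met
5. condition 'offers outdoor seating' does not hold → requirement n/a → met
6. grease-trap servicing 245 days ago vs limit 270 → met
7. ventilation inspection 506 days ago vs limit 540 → met
8. food-safety audit 42 days ago vs limit 45 → met
9. product liability coverage $775,000 ≥ $750,000 → met
10. fire-suppression system test 49 days ago vs limit 90 → met
11. general liability coverage $1,625,000 ≥ $1,425,000 → met
12. condition 'seating capacity exceeds 50' does not hold → requirement n/a → met
Not met: 0 of 12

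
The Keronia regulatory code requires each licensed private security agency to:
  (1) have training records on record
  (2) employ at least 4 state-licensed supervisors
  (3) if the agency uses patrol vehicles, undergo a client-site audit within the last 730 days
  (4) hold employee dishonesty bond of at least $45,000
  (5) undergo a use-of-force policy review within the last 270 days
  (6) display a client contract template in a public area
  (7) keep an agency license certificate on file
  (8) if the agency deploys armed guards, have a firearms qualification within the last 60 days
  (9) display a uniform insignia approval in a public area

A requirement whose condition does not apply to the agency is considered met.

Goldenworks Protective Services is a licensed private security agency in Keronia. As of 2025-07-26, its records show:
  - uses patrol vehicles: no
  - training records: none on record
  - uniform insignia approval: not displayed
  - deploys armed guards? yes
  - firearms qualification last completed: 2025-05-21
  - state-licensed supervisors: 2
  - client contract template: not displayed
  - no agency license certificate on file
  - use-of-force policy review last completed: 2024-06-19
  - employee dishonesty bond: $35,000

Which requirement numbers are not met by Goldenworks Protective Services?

1, 2, 4, 5, 6, 7, 8, 9

1. training records absent → not met
2. state-licensed supervisors 2 < 4 → not met
3. condition 'uses patrol vehicles' does not hold → requirement n/a → met
4. employee dishonesty bond $35,000 < $45,000 → not met
5. use-of-force policy review 402 days ago vs limit 270 → not met
6. client contract template absent → not met
7. agency license certificate absent → not met
8. condition 'deploys armed guards' holds; firearms qualification 66 days ago vs limit 60 → not met
9. uniform insignia approval absent → not met
Not met: 1, 2, 4, 5, 6, 7, 8, 9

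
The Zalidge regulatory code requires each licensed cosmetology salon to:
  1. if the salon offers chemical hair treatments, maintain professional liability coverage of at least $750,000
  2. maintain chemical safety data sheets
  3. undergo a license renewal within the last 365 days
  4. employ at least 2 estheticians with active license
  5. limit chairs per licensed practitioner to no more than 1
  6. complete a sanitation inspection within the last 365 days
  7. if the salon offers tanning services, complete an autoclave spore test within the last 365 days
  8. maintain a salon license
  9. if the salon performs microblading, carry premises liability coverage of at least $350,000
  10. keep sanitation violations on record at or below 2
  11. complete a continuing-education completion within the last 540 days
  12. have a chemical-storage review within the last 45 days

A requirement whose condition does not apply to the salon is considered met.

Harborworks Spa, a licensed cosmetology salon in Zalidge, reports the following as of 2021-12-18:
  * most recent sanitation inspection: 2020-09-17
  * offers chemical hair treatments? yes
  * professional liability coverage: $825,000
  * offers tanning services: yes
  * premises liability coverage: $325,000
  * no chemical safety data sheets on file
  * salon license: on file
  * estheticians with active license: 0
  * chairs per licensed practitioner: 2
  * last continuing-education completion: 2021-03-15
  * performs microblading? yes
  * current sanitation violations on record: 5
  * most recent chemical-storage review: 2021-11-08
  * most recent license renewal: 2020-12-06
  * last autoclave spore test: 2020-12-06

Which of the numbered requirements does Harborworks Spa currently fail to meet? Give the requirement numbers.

1. condition 'offers chemical hair treatments' holds; professional liability coverage $825,000 ≥ $750,000 → met
2. chemical safety data sheets absent → not met
3. license renewal 377 days ago vs limit 365 → not met
4. estheticians with active license 0 < 2 → not met
5. chairs per licensed practitioner 2 > 1 → not met
6. sanitation inspection 457 days ago vs limit 365 → not met
7. condition 'offers tanning services' holds; autoclave spore test 377 days ago vs limit 365 → not met
8. salon license present → met
9. condition 'performs microblading' holds; premises liability coverage $325,000 < $350,000 → not met
10. sanitation violations on record 5 > 2 → not met
11. continuing-education completion 278 days ago vs limit 540 → met
12. chemical-storage review 40 days ago vs limit 45 → met
Not met: 2, 3, 4, 5, 6, 7, 9, 10

2, 3, 4, 5, 6, 7, 9, 10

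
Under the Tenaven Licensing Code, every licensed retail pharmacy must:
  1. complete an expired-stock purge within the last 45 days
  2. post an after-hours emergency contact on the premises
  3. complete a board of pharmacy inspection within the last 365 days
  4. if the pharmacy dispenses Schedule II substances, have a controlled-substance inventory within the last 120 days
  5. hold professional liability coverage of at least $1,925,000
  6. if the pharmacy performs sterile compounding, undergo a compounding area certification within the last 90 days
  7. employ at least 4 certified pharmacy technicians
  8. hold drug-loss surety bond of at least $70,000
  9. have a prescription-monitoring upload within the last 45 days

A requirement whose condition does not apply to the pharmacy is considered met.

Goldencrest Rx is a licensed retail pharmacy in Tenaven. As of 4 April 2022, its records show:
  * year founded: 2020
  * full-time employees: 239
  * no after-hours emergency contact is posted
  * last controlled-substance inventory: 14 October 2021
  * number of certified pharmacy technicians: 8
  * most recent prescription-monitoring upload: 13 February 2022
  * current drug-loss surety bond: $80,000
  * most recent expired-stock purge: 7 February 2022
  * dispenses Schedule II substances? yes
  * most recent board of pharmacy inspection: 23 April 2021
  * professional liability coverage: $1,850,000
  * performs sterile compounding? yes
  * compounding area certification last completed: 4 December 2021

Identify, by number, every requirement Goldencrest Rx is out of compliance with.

1. expired-stock purge 56 days ago vs limit 45 → not met
2. after-hours emergency contact absent → not met
3. board of pharmacy inspection 346 days ago vs limit 365 → met
4. condition 'dispenses Schedule II substances' holds; controlled-substance inventory 172 days ago vs limit 120 → not met
5. professional liability coverage $1,850,000 < $1,925,000 → not met
6. condition 'performs sterile compounding' holds; compounding area certification 121 days ago vs limit 90 → not met
7. certified pharmacy technicians 8 ≥ 4 → met
8. drug-loss surety bond $80,000 ≥ $70,000 → met
9. prescription-monitoring upload 50 days ago vs limit 45 → not met
Not met: 1, 2, 4, 5, 6, 9

1, 2, 4, 5, 6, 9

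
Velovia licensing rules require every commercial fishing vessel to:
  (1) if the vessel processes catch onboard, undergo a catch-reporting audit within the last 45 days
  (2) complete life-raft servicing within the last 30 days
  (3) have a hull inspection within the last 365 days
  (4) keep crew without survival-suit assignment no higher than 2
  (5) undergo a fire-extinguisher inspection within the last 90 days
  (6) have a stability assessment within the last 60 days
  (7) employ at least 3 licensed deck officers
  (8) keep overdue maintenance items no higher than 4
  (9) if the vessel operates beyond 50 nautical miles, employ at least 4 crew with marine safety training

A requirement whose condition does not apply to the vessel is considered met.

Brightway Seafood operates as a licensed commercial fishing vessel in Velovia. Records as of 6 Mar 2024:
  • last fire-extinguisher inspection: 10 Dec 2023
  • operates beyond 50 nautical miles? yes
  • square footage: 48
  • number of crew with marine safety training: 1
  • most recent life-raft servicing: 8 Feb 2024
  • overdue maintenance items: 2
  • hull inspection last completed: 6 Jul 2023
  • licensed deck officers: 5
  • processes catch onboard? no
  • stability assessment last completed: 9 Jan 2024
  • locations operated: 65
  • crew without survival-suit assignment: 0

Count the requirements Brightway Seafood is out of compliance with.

1. condition 'processes catch onboard' does not hold → requirement n/a → met
2. life-raft servicing 27 days ago vs limit 30 → met
3. hull inspection 244 days ago vs limit 365 → met
4. crew without survival-suit assignment 0 ≤ 2 → met
5. fire-extinguisher inspection 87 days ago vs limit 90 → met
6. stability assessment 57 days ago vs limit 60 → met
7. licensed deck officers 5 ≥ 3 → met
8. overdue maintenance items 2 ≤ 4 → met
9. condition 'operates beyond 50 nautical miles' holds; crew with marine safety training 1 < 4 → not met
Not met: 1 of 9

1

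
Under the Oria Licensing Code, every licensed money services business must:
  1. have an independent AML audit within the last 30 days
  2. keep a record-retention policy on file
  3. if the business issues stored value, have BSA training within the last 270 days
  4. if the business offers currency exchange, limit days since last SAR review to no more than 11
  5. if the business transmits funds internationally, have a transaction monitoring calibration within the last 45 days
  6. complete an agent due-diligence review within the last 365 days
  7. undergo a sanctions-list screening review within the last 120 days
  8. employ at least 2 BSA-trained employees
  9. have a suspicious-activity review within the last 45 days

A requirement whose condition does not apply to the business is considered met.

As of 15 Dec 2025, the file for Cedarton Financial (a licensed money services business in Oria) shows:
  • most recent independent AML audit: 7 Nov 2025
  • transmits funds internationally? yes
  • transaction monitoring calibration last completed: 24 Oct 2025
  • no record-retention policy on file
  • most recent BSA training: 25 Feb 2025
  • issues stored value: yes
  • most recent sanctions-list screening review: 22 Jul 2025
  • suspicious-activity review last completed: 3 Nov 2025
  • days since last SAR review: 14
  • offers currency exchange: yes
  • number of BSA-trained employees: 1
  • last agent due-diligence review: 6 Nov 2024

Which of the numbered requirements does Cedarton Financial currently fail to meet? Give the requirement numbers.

1, 2, 3, 4, 5, 6, 7, 8

1. independent AML audit 38 days ago vs limit 30 → not met
2. record-retention policy absent → not met
3. condition 'issues stored value' holds; BSA training 293 days ago vs limit 270 → not met
4. condition 'offers currency exchange' holds; days since last SAR review 14 > 11 → not met
5. condition 'transmits funds internationally' holds; transaction monitoring calibration 52 days ago vs limit 45 → not met
6. agent due-diligence review 404 days ago vs limit 365 → not met
7. sanctions-list screening review 146 days ago vs limit 120 → not met
8. BSA-trained employees 1 < 2 → not met
9. suspicious-activity review 42 days ago vs limit 45 → met
Not met: 1, 2, 3, 4, 5, 6, 7, 8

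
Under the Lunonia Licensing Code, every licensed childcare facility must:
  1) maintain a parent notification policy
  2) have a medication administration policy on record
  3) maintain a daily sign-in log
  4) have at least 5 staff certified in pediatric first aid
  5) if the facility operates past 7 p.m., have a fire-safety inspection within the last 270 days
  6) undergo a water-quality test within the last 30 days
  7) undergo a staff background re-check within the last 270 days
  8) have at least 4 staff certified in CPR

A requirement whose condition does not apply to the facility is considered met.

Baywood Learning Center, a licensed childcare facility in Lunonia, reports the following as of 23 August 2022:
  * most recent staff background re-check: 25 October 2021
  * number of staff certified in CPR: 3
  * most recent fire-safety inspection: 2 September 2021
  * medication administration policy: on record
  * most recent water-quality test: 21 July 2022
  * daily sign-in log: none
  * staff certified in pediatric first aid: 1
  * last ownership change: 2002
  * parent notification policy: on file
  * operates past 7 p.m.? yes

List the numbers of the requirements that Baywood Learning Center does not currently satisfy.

3, 4, 5, 6, 7, 8

1. parent notification policy present → met
2. medication administration policy present → met
3. daily sign-in log absent → not met
4. staff certified in pediatric first aid 1 < 5 → not met
5. condition 'operates past 7 p.m.' holds; fire-safety inspection 355 days ago vs limit 270 → not met
6. water-quality test 33 days ago vs limit 30 → not met
7. staff background re-check 302 days ago vs limit 270 → not met
8. staff certified in CPR 3 < 4 → not met
Not met: 3, 4, 5, 6, 7, 8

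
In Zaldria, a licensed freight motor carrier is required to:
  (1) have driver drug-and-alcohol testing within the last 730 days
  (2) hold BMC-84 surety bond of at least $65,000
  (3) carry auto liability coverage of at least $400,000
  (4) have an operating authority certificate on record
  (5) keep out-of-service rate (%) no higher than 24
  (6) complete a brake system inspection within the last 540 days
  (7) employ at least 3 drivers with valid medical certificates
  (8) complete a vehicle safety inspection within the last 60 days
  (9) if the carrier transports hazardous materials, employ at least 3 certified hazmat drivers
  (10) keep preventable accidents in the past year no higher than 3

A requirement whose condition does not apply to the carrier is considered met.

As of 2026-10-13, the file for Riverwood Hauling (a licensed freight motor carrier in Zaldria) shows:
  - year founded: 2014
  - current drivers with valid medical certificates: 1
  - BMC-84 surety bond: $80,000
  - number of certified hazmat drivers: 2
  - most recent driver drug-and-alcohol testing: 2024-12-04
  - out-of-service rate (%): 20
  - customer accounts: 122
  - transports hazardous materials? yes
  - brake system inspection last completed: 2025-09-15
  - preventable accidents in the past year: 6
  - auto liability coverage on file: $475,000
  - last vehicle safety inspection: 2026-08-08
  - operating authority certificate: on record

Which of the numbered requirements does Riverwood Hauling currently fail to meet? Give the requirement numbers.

1. driver drug-and-alcohol testing 678 days ago vs limit 730 → met
2. BMC-84 surety bond $80,000 ≥ $65,000 → met
3. auto liability coverage $475,000 ≥ $400,000 → met
4. operating authority certificate present → met
5. out-of-service rate (%) 20 ≤ 24 → met
6. brake system inspection 393 days ago vs limit 540 → met
7. drivers with valid medical certificates 1 < 3 → not met
8. vehicle safety inspection 66 days ago vs limit 60 → not met
9. condition 'transports hazardous materials' holds; certified hazmat drivers 2 < 3 → not met
10. preventable accidents in the past year 6 > 3 → not met
Not met: 7, 8, 9, 10

7, 8, 9, 10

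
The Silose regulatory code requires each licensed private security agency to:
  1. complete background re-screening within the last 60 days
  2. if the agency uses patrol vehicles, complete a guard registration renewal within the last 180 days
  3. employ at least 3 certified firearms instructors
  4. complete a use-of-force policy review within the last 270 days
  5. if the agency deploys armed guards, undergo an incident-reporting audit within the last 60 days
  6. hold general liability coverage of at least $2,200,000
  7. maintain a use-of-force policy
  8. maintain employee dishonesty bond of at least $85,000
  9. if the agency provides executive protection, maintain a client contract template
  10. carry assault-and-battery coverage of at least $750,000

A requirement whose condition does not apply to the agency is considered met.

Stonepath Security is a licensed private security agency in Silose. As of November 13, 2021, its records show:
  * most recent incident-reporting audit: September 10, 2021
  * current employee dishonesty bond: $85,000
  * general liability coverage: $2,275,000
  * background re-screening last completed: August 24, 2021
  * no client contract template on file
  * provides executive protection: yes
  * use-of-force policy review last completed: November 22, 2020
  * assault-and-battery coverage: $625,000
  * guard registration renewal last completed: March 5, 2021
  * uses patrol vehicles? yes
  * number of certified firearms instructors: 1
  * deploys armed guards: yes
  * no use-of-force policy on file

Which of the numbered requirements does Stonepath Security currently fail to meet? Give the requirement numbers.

1. background re-screening 81 days ago vs limit 60 → not met
2. condition 'uses patrol vehicles' holds; guard registration renewal 253 days ago vs limit 180 → not met
3. certified firearms instructors 1 < 3 → not met
4. use-of-force policy review 356 days ago vs limit 270 → not met
5. condition 'deploys armed guards' holds; incident-reporting audit 64 days ago vs limit 60 → not met
6. general liability coverage $2,275,000 ≥ $2,200,000 → met
7. use-of-force policy absent → not met
8. employee dishonesty bond $85,000 ≥ $85,000 → met
9. condition 'provides executive protection' holds; client contract template absent → not met
10. assault-and-battery coverage $625,000 < $750,000 → not met
Not met: 1, 2, 3, 4, 5, 7, 9, 10

1, 2, 3, 4, 5, 7, 9, 10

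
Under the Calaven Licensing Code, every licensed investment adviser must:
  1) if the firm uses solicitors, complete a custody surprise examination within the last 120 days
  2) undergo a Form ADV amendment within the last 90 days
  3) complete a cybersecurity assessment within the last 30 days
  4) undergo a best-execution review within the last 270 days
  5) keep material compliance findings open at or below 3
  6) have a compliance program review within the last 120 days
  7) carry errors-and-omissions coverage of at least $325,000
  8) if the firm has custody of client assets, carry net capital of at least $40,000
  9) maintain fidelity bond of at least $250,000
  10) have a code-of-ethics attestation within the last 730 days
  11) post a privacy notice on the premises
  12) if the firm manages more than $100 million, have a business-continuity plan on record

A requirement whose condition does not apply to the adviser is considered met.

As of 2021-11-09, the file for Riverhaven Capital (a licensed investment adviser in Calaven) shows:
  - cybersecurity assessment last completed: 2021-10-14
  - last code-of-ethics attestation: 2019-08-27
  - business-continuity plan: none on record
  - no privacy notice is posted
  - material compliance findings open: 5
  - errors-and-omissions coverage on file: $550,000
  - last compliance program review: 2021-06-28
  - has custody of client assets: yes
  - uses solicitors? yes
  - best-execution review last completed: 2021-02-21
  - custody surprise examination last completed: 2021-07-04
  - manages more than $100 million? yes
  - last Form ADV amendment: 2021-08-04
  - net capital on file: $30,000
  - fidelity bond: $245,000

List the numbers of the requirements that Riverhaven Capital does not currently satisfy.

1, 2, 5, 6, 8, 9, 10, 11, 12

1. condition 'uses solicitors' holds; custody surprise examination 128 days ago vs limit 120 → not met
2. Form ADV amendment 97 days ago vs limit 90 → not met
3. cybersecurity assessment 26 days ago vs limit 30 → met
4. best-execution review 261 days ago vs limit 270 → met
5. material compliance findings open 5 > 3 → not met
6. compliance program review 134 days ago vs limit 120 → not met
7. errors-and-omissions coverage $550,000 ≥ $325,000 → met
8. condition 'has custody of client assets' holds; net capital $30,000 < $40,000 → not met
9. fidelity bond $245,000 < $250,000 → not met
10. code-of-ethics attestation 805 days ago vs limit 730 → not met
11. privacy notice absent → not met
12. condition 'manages more than $100 million' holds; business-continuity plan absent → not met
Not met: 1, 2, 5, 6, 8, 9, 10, 11, 12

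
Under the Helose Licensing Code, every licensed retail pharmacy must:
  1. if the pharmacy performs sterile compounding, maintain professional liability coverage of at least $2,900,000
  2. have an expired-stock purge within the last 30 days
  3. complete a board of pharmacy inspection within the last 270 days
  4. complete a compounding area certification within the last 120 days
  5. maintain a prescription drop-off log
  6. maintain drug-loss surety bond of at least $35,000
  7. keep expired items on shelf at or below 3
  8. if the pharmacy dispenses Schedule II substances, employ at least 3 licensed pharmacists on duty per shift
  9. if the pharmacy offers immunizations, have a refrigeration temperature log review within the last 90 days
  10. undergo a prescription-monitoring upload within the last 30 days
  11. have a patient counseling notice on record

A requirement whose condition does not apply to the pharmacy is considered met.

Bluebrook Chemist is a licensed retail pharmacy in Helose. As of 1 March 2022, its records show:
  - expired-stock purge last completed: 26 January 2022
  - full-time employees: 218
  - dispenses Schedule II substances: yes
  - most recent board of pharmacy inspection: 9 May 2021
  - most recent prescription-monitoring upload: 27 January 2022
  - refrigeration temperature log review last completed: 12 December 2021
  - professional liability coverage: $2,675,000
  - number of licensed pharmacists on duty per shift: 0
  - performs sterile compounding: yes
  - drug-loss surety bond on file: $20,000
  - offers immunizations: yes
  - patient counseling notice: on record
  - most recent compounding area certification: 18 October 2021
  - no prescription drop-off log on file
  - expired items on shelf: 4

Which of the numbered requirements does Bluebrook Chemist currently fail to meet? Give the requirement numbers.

1, 2, 3, 4, 5, 6, 7, 8, 10

1. condition 'performs sterile compounding' holds; professional liability coverage $2,675,000 < $2,900,000 → not met
2. expired-stock purge 34 days ago vs limit 30 → not met
3. board of pharmacy inspection 296 days ago vs limit 270 → not met
4. compounding area certification 134 days ago vs limit 120 → not met
5. prescription drop-off log absent → not met
6. drug-loss surety bond $20,000 < $35,000 → not met
7. expired items on shelf 4 > 3 → not met
8. condition 'dispenses Schedule II substances' holds; licensed pharmacists on duty per shift 0 < 3 → not met
9. condition 'offers immunizations' holds; refrigeration temperature log review 79 days ago vs limit 90 → met
10. prescription-monitoring upload 33 days ago vs limit 30 → not met
11. patient counseling notice present → met
Not met: 1, 2, 3, 4, 5, 6, 7, 8, 10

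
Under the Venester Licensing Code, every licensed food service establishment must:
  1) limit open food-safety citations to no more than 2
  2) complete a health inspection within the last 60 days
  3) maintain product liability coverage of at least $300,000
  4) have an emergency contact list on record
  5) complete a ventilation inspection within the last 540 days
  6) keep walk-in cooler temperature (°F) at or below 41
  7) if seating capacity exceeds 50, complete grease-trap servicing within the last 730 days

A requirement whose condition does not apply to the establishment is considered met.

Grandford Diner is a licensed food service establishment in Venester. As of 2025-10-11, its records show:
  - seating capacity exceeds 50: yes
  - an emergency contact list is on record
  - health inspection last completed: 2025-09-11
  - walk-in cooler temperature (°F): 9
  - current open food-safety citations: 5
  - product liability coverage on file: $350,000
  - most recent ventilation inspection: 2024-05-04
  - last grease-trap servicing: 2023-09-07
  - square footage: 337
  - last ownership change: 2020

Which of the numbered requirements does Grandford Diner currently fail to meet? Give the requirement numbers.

1, 7

1. open food-safety citations 5 > 2 → not met
2. health inspection 30 days ago vs limit 60 → met
3. product liability coverage $350,000 ≥ $300,000 → met
4. emergency contact list present → met
5. ventilation inspection 525 days ago vs limit 540 → met
6. walk-in cooler temperature (°F) 9 ≤ 41 → met
7. condition 'seating capacity exceeds 50' holds; grease-trap servicing 765 days ago vs limit 730 → not met
Not met: 1, 7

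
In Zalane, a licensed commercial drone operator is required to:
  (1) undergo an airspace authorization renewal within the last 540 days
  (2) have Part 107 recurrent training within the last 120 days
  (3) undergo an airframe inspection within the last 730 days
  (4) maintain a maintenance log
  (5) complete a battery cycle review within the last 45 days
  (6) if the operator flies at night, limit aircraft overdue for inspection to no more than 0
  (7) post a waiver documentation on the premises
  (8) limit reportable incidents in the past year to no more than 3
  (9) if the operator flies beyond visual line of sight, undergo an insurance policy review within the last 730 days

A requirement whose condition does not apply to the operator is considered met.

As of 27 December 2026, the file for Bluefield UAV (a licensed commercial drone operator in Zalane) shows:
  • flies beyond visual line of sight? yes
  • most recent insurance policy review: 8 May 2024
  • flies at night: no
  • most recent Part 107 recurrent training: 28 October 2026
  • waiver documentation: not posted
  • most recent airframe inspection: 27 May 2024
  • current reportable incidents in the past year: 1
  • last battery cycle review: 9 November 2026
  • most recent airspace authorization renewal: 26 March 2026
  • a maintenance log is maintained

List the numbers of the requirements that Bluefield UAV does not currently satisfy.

3, 5, 7, 9

1. airspace authorization renewal 276 days ago vs limit 540 → met
2. Part 107 recurrent training 60 days ago vs limit 120 → met
3. airframe inspection 944 days ago vs limit 730 → not met
4. maintenance log present → met
5. battery cycle review 48 days ago vs limit 45 → not met
6. condition 'flies at night' does not hold → requirement n/a → met
7. waiver documentation absent → not met
8. reportable incidents in the past year 1 ≤ 3 → met
9. condition 'flies beyond visual line of sight' holds; insurance policy review 963 days ago vs limit 730 → not met
Not met: 3, 5, 7, 9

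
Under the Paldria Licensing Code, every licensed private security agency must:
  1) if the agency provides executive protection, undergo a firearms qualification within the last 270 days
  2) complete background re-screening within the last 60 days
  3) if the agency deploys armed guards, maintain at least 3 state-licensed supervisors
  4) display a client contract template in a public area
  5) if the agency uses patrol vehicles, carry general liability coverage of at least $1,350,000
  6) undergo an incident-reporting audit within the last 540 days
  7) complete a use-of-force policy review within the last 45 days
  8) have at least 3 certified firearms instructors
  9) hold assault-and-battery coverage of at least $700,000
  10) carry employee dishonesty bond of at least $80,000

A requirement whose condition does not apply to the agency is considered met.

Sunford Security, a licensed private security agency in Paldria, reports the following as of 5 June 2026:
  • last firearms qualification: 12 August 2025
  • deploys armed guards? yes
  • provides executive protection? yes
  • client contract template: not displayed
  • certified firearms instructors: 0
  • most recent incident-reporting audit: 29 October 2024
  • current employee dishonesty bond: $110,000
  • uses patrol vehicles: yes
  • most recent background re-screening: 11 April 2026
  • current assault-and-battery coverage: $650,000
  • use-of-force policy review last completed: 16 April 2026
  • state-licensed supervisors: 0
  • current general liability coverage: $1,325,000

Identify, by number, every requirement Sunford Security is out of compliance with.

1. condition 'provides executive protection' holds; firearms qualification 297 days ago vs limit 270 → not met
2. background re-screening 55 days ago vs limit 60 → met
3. condition 'deploys armed guards' holds; state-licensed supervisors 0 < 3 → not met
4. client contract template absent → not met
5. condition 'uses patrol vehicles' holds; general liability coverage $1,325,000 < $1,350,000 → not met
6. incident-reporting audit 584 days ago vs limit 540 → not met
7. use-of-force policy review 50 days ago vs limit 45 → not met
8. certified firearms instructors 0 < 3 → not met
9. assault-and-battery coverage $650,000 < $700,000 → not met
10. employee dishonesty bond $110,000 ≥ $80,000 → met
Not met: 1, 3, 4, 5, 6, 7, 8, 9

1, 3, 4, 5, 6, 7, 8, 9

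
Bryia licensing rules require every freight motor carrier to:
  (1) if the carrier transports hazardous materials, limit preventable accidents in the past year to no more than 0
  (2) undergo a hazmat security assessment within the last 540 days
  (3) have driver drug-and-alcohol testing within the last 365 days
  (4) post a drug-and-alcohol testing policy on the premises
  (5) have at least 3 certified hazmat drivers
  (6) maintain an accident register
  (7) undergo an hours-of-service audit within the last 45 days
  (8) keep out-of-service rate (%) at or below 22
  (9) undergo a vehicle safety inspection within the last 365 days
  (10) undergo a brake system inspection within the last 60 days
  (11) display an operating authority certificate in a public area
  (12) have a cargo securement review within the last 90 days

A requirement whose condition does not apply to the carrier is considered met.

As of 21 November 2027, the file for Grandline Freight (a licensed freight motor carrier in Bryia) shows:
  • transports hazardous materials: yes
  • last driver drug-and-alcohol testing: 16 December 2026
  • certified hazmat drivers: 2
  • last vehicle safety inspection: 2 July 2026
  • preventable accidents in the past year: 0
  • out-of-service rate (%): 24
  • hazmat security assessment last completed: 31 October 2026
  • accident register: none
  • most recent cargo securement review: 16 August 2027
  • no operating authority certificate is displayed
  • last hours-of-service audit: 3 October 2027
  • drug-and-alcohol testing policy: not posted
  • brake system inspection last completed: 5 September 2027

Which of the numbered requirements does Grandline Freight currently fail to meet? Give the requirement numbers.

4, 5, 6, 7, 8, 9, 10, 11, 12

1. condition 'transports hazardous materials' holds; preventable accidents in the past year 0 ≤ 0 → met
2. hazmat security assessment 386 days ago vs limit 540 → met
3. driver drug-and-alcohol testing 340 days ago vs limit 365 → met
4. drug-and-alcohol testing policy absent → not met
5. certified hazmat drivers 2 < 3 → not met
6. accident register absent → not met
7. hours-of-service audit 49 days ago vs limit 45 → not met
8. out-of-service rate (%) 24 > 22 → not met
9. vehicle safety inspection 507 days ago vs limit 365 → not met
10. brake system inspection 77 days ago vs limit 60 → not met
11. operating authority certificate absent → not met
12. cargo securement review 97 days ago vs limit 90 → not met
Not met: 4, 5, 6, 7, 8, 9, 10, 11, 12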